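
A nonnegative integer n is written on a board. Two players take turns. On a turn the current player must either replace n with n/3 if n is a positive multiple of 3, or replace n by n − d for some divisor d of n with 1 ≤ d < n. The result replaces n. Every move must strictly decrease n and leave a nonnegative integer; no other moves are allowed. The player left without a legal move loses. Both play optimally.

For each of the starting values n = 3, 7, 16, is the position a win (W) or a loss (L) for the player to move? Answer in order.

Compute win/loss labels from the base case upward. A position with no move is L. Any other position is W if it can reach an L in one move, else L.
n=0: no move → L
n=1: no move → L
n=2: W (go to 1, an L position)
n=3: W (go to 1, an L position)
n=4: L (options 2(W), 3(W) are all W)
n=5: W (go to 4, an L position)
n=6: W (go to 4, an L position)
n=7: L (sole option 6(W) is W)
n=8: W (go to 4, an L position)
n=9: L (options 3(W), 6(W), 8(W) are all W)
n=10: W (go to 9, an L position)
n=11: L (sole option 10(W) is W)
n=12: W (go to 4, an L position)
n=13: L (sole option 12(W) is W)
n=14: W (go to 7, an L position)
n=15: L (options 5(W), 10(W), 12(W), 14(W) are all W)
n=16: W (go to 15, an L position)

3: W, 7: L, 16: W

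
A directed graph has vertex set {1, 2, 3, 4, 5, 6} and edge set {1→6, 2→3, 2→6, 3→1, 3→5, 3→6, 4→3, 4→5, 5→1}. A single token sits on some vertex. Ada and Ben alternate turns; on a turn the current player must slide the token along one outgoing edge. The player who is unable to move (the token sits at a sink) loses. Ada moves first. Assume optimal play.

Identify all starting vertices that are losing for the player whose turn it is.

5, 6

Work bottom-up. With no move the player to move loses. Otherwise the position is W if at least one move leads to an L position for the opponent, and L if every move leads to a W.
Every edge goes from a vertex to one that appears earlier in the order 6, 1, 5, 3, 4, 2, so processing vertices in that order labels each vertex after all of its successors.
6: no outgoing edge → L
1: →6(L), so W
5: →1(W) only, which is W, so L
3: →5(L), so W
4: →5(L), so W
2: →6(L), so W
The losing starting vertices are exactly the entries labelled L in this table (2 of them).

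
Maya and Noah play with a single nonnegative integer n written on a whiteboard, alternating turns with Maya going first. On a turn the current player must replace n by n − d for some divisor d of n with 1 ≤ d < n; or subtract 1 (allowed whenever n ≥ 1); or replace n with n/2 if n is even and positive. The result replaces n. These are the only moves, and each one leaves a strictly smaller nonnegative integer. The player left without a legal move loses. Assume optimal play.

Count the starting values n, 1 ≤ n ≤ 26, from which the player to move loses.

Build the W/L table. Terminal = L. A non-terminal position is W if it has a move to some L; otherwise it is L.
n=0: no move → L
n=1: →0(L), so W
n=2: →1(W) only, which is W, so L
n=3: →2(L), so W
n=4: →2(L), so W
n=5: →4(W) only, which is W, so L
n=6: →5(L), so W
n=7: →6(W) only, which is W, so L
n=8: →7(L), so W
n=9: →6(W), 8(W) — all W, so L
n=10: →5(L), so W
n=11: →10(W) only, which is W, so L
n=12: →9(L), so W
n=13: →12(W) only, which is W, so L
n=14: →7(L), so W
n=15: →10(W), 12(W), 14(W) — all W, so L
n=16: →15(L), so W
n=17: →16(W) only, which is W, so L
n=18: →9(L), so W
n=19: →18(W) only, which is W, so L
n=20: →15(L), so W
n=21: →14(W), 18(W), 20(W) — all W, so L
n=22: →11(L), so W
n=23: →22(W) only, which is W, so L
n=24: →21(L), so W
n=25: →20(W), 24(W) — all W, so L
n=26: →13(L), so W
L entries with 1 ≤ n ≤ 26 (n=0 is outside the asked range and is not counted): n = 2, 5, 7, 9, 11, 13, 15, 17, 19, 21, 23, 25; that makes 12.

12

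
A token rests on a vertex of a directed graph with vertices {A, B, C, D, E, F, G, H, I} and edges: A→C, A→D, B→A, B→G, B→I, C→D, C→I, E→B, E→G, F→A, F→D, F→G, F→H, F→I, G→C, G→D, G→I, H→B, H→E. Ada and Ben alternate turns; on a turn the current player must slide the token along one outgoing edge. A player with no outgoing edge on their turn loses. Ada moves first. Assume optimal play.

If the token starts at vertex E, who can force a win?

Ben wins.

Label each position W (a win for the player to move) or L (a loss). A position with no legal move is L; any other position is W exactly when some move reaches an L, and L when every move reaches a W.
Every edge goes from a vertex to one that appears earlier in the order D, I, C, A, G, B, E, H, F, so processing vertices in that order labels each vertex after all of its successors.
D: no outgoing edge → L
I: no outgoing edge → L
C: can move to I, which is L ⇒ W
A: can move to D, which is L ⇒ W
G: can move to I, which is L ⇒ W
B: can move to I, which is L ⇒ W
E: moves to B(W), G(W); every one is W ⇒ L
H: can move to E, which is L ⇒ W
F: can move to I, which is L ⇒ W
The starting position E is L: whatever Ada does, the opponent receives a W position.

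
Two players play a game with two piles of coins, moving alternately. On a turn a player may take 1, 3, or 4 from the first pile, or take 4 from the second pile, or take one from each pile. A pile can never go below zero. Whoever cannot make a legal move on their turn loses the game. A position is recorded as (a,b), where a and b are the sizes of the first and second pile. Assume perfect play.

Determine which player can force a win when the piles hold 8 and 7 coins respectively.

Positions with no move are L. A position that does have a move is losing for the player to move precisely when every available move leads to a winning position for the opponent. Fill in the labels:
No move ever increases a pile, so every position that can arise here has a ≤ 8 and b ≤ 7; it is enough to label the cells with 0 ≤ a ≤ 8 and 0 ≤ b ≤ 7.
Every move lowers a or b (never raises either), so fill the grid row by row in increasing a, and left to right within a row: each cell's successors are then already labelled.
      b=0  b=1  b=2  b=3  b=4  b=5  b=6  b=7
a=0:    L    L    L    L    W    W    W    W
a=1:    W    W    W    W    W    L    L    L
a=2:    L    L    L    L    W    W    W    W
a=3:    W    W    W    W    W    L    L    L
a=4:    W    W    W    W    L    W    W    W
a=5:    W    W    W    W    W    W    W    W
a=6:    W    W    W    W    L    W    W    W
a=7:    L    L    L    L    W    W    W    W
a=8:    W    W    W    W    W    L    L    L
Cells with no legal move (terminal, hence L): (0,0), (0,1), (0,2), (0,3).
The remaining L cells, each justified by listing all of its moves:
(1,5): →(0,5)(W), (1,1)(W), (0,4)(W) — all W, so L
(1,6): →(0,6)(W), (1,2)(W), (0,5)(W) — all W, so L
(1,7): →(0,7)(W), (1,3)(W), (0,6)(W) — all W, so L
(2,0): →(1,0)(W) only, which is W, so L
(2,1): →(1,1)(W), (1,0)(W) — all W, so L
(2,2): →(1,2)(W), (1,1)(W) — all W, so L
(2,3): →(1,3)(W), (1,2)(W) — all W, so L
(3,5): →(2,5)(W), (0,5)(W), (3,1)(W), (2,4)(W) — all W, so L
(3,6): →(2,6)(W), (0,6)(W), (3,2)(W), (2,5)(W) — all W, so L
(3,7): →(2,7)(W), (0,7)(W), (3,3)(W), (2,6)(W) — all W, so L
(4,4): →(3,4)(W), (1,4)(W), (0,4)(W), (4,0)(W), (3,3)(W) — all W, so L
(6,4): →(5,4)(W), (3,4)(W), (2,4)(W), (6,0)(W), (5,3)(W) — all W, so L
(7,0): →(6,0)(W), (4,0)(W), (3,0)(W) — all W, so L
(7,1): →(6,1)(W), (4,1)(W), (3,1)(W), (6,0)(W) — all W, so L
(7,2): →(6,2)(W), (4,2)(W), (3,2)(W), (6,1)(W) — all W, so L
(7,3): →(6,3)(W), (4,3)(W), (3,3)(W), (6,2)(W) — all W, so L
(8,5): →(7,5)(W), (5,5)(W), (4,5)(W), (8,1)(W), (7,4)(W) — all W, so L
(8,6): →(7,6)(W), (5,6)(W), (4,6)(W), (8,2)(W), (7,5)(W) — all W, so L
(8,7): →(7,7)(W), (5,7)(W), (4,7)(W), (8,3)(W), (7,6)(W) — all W, so L
Every other cell has at least one move into one of the L cells above, so it is W.
Every move from (8,7) reaches a W position, so the mover loses.

The second player wins.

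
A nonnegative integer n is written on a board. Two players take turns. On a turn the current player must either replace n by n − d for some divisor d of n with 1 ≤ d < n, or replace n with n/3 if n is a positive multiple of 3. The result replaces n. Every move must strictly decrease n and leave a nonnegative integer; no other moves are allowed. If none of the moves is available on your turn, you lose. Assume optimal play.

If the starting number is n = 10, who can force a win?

Build the W/L table. Terminal = L. A non-terminal position is W if it has a move to some L; otherwise it is L.
n=0: no move → L
n=1: no move → L
n=2: →1(L), so W
n=3: →1(L), so W
n=4: →2(W), 3(W) — all W, so L
n=5: →4(L), so W
n=6: →4(L), so W
n=7: →6(W) only, which is W, so L
n=8: →4(L), so W
n=9: →3(W), 6(W), 8(W) — all W, so L
n=10: →9(L), so W
The starting position 10 is W: the player to move should move to 9, handing over an L position.

The first player wins.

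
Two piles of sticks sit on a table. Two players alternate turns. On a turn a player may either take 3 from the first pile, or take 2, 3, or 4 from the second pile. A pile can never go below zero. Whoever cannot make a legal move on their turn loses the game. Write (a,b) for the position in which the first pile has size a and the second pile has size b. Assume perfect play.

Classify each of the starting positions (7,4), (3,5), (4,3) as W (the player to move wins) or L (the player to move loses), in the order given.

Label each position W (a win for the player to move) or L (a loss). A position with no legal move is L; any other position is W exactly when some move reaches an L, and L when every move reaches a W.
No move ever increases a pile, so every position that can arise here has a ≤ 7 and b ≤ 5; it is enough to label the cells with 0 ≤ a ≤ 7 and 0 ≤ b ≤ 5.
Every move lowers a or b (never raises either), so fill the grid row by row in increasing a, and left to right within a row: each cell's successors are then already labelled.
      b=0  b=1  b=2  b=3  b=4  b=5
a=0:    L    L    W    W    W    W
a=1:    L    L    W    W    W    W
a=2:    L    L    W    W    W    W
a=3:    W    W    L    L    W    W
a=4:    W    W    L    L    W    W
a=5:    W    W    L    L    W    W
a=6:    L    L    W    W    W    W
a=7:    L    L    W    W    W    W
Cells with no legal move (terminal, hence L): (0,0), (0,1), (1,0), (1,1), (2,0), (2,1).
The remaining L cells, each justified by listing all of its moves:
(3,2): L (options (0,2)(W), (3,0)(W) are all W)
(3,3): L (options (0,3)(W), (3,1)(W), (3,0)(W) are all W)
(4,2): L (options (1,2)(W), (4,0)(W) are all W)
(4,3): L (options (1,3)(W), (4,1)(W), (4,0)(W) are all W)
(5,2): L (options (2,2)(W), (5,0)(W) are all W)
(5,3): L (options (2,3)(W), (5,1)(W), (5,0)(W) are all W)
(6,0): L (sole option (3,0)(W) is W)
(6,1): L (sole option (3,1)(W) is W)
(7,0): L (sole option (4,0)(W) is W)
(7,1): L (sole option (4,1)(W) is W)
Every other cell has at least one move into one of the L cells above, so it is W.
(7,4): the move to (7,1) reaches an L cell, so W
(3,5): the move to (3,3) reaches an L cell, so W
(4,3): one of the L cells justified above, so L

(7,4): W, (3,5): W, (4,3): L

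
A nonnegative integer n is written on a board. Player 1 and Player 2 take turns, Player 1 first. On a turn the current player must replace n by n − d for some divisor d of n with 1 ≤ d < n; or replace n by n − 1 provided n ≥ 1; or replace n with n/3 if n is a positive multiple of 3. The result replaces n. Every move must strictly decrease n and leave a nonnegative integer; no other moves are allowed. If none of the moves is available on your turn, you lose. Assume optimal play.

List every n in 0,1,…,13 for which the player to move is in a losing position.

0, 2, 5, 7, 9, 11, 13

Label each position W (a win for the player to move) or L (a loss). A position with no legal move is L; any other position is W exactly when some move reaches an L, and L when every move reaches a W.
n=0: no move → L
n=1: reaches L-position 0 → W
n=2: only reaches 1(W), which is W → L
n=3: reaches L-position 2 → W
n=4: reaches L-position 2 → W
n=5: only reaches 4(W), which is W → L
n=6: reaches L-position 2 → W
n=7: only reaches 6(W), which is W → L
n=8: reaches L-position 7 → W
n=9: only reaches 3(W), 6(W), 8(W), all W → L
n=10: reaches L-position 5 → W
n=11: only reaches 10(W), which is W → L
n=12: reaches L-position 9 → W
n=13: only reaches 12(W), which is W → L
The losing starting values of n are exactly the entries labelled L in this table (7 of them).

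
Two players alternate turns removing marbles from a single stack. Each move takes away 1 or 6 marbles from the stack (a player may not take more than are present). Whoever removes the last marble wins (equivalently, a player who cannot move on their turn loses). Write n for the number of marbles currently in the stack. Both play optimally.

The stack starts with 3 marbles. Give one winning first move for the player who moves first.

Remove 1, leaving 2.

Use the standard recursion: the mover loses at a terminal position; elsewhere, the mover wins exactly when some move hands the opponent an L position.
n=0: no move → L
n=1: W (go to 0, an L position)
n=2: L (sole option 1(W) is W)
n=3: W (go to 2, an L position)
From 3, the L positions reachable in one move are: 2.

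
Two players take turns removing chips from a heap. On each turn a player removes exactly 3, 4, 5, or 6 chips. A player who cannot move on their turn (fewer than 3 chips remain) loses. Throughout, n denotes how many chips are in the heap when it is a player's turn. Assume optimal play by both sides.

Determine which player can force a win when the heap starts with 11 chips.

The second player wins.

Positions with no move are L. A position that does have a move is losing for the player to move precisely when every available move leads to a winning position for the opponent. Fill in the labels:
n=0: no move → L
n=1: no move → L
n=2: no move → L
n=3: reaches L-position 0 → W
n=4: reaches L-position 1 → W
n=5: reaches L-position 2 → W
n=6: reaches L-position 2 → W
n=7: reaches L-position 2 → W
n=8: reaches L-position 2 → W
n=9: only reaches 6(W), 5(W), 4(W), 3(W), all W → L
n=10: only reaches 7(W), 6(W), 5(W), 4(W), all W → L
n=11: only reaches 8(W), 7(W), 6(W), 5(W), all W → L
Every move from 11 reaches a W position, so the mover loses.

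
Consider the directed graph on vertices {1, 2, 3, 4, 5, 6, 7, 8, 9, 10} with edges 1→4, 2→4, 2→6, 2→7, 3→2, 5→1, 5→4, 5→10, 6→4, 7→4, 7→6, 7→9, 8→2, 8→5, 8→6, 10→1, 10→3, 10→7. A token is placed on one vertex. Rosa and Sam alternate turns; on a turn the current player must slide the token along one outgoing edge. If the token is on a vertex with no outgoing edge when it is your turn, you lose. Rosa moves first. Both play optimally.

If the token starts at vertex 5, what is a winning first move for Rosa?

Build the W/L table. Terminal = L. A non-terminal position is W if it has a move to some L; otherwise it is L.
Every edge goes from a vertex to one that appears earlier in the order 4, 9, 6, 7, 2, 1, 3, 10, 5, 8, so processing vertices in that order labels each vertex after all of its successors.
4: no outgoing edge → L
9: no outgoing edge → L
6: reaches L-position 4 → W
7: reaches L-position 9 → W
2: reaches L-position 4 → W
1: reaches L-position 4 → W
3: only reaches 2(W), which is W → L
10: reaches L-position 3 → W
5: reaches L-position 4 → W
8: only reaches 5(W), 2(W), 6(W), all W → L
From 5, the L positions reachable in one move are: 4.

Move to 4.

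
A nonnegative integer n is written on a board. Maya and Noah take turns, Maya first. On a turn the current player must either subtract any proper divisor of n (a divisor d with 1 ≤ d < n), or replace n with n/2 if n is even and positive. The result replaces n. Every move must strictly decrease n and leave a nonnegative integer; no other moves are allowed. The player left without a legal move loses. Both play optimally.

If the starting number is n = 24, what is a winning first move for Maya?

Move to 21.

Compute win/loss labels from the base case upward. A position with no move is L. Any other position is W if it can reach an L in one move, else L.
n=0: no move → L
n=1: no move → L
n=2: can move to 1, which is L ⇒ W
n=3: the only move is to 2(W), a W ⇒ L
n=4: can move to 3, which is L ⇒ W
n=5: the only move is to 4(W), a W ⇒ L
n=6: can move to 3, which is L ⇒ W
n=7: the only move is to 6(W), a W ⇒ L
n=8: can move to 7, which is L ⇒ W
n=9: moves to 6(W), 8(W); every one is W ⇒ L
n=10: can move to 5, which is L ⇒ W
n=11: the only move is to 10(W), a W ⇒ L
n=12: can move to 9, which is L ⇒ W
n=13: the only move is to 12(W), a W ⇒ L
n=14: can move to 7, which is L ⇒ W
n=15: moves to 10(W), 12(W), 14(W); every one is W ⇒ L
n=16: can move to 15, which is L ⇒ W
n=17: the only move is to 16(W), a W ⇒ L
n=18: can move to 9, which is L ⇒ W
n=19: the only move is to 18(W), a W ⇒ L
n=20: can move to 15, which is L ⇒ W
n=21: moves to 14(W), 18(W), 20(W); every one is W ⇒ L
n=22: can move to 11, which is L ⇒ W
n=23: the only move is to 22(W), a W ⇒ L
n=24: can move to 21, which is L ⇒ W
From 24, the L positions reachable in one move are: 21, 23. Any move reaching one of these is winning.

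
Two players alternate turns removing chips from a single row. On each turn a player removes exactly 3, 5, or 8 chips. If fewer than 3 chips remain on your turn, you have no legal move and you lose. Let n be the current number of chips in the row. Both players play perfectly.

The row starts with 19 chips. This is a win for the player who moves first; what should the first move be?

Remove 8, leaving 11.

Work bottom-up. With no move the player to move loses. Otherwise the position is W if at least one move leads to an L position for the opponent, and L if every move leads to a W.
n=0: no move → L
n=1: no move → L
n=2: no move → L
n=3: W (go to 0, an L position)
n=4: W (go to 1, an L position)
n=5: W (go to 2, an L position)
n=6: W (go to 1, an L position)
n=7: W (go to 2, an L position)
n=8: W (go to 0, an L position)
n=9: W (go to 1, an L position)
n=10: W (go to 2, an L position)
n=11: L (options 8(W), 6(W), 3(W) are all W)
n=12: L (options 9(W), 7(W), 4(W) are all W)
n=13: L (options 10(W), 8(W), 5(W) are all W)
n=14: W (go to 11, an L position)
n=15: W (go to 12, an L position)
n=16: W (go to 13, an L position)
n=17: W (go to 12, an L position)
n=18: W (go to 13, an L position)
n=19: W (go to 11, an L position)
From 19, the L positions reachable in one move are: 11.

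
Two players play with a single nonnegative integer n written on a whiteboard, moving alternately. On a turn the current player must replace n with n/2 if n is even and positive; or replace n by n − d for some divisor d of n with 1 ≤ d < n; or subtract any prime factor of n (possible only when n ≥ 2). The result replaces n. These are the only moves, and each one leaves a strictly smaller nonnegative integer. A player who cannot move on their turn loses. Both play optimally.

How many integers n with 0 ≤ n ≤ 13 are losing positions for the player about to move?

Use the standard recursion: the mover loses at a terminal position; elsewhere, the mover wins exactly when some move hands the opponent an L position.
n=0: no move → L
n=1: no move → L
n=2: reaches L-position 0 → W
n=3: reaches L-position 0 → W
n=4: only reaches 2(W), 3(W), all W → L
n=5: reaches L-position 0 → W
n=6: reaches L-position 4 → W
n=7: reaches L-position 0 → W
n=8: reaches L-position 4 → W
n=9: only reaches 6(W), 8(W), all W → L
n=10: reaches L-position 9 → W
n=11: reaches L-position 0 → W
n=12: reaches L-position 9 → W
n=13: reaches L-position 0 → W
L entries with 0 ≤ n ≤ 13: n = 0, 1, 4, 9; that makes 4.

4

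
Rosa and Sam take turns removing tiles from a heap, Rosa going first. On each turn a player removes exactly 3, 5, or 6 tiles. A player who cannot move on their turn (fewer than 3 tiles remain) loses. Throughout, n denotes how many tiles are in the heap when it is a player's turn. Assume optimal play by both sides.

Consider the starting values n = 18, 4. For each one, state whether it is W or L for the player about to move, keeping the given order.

18: L, 4: W

Use the standard recursion: the mover loses at a terminal position; elsewhere, the mover wins exactly when some move hands the opponent an L position.
n=0: no move → L
n=1: no move → L
n=2: no move → L
n=3: W (go to 0, an L position)
n=4: W (go to 1, an L position)
n=5: W (go to 2, an L position)
n=6: W (go to 1, an L position)
n=7: W (go to 2, an L position)
n=8: W (go to 2, an L position)
n=9: L (options 6(W), 4(W), 3(W) are all W)
n=10: L (options 7(W), 5(W), 4(W) are all W)
n=11: L (options 8(W), 6(W), 5(W) are all W)
n=12: W (go to 9, an L position)
n=13: W (go to 10, an L position)
n=14: W (go to 11, an L position)
n=15: W (go to 10, an L position)
n=16: W (go to 11, an L position)
n=17: W (go to 11, an L position)
n=18: L (options 15(W), 13(W), 12(W) are all W)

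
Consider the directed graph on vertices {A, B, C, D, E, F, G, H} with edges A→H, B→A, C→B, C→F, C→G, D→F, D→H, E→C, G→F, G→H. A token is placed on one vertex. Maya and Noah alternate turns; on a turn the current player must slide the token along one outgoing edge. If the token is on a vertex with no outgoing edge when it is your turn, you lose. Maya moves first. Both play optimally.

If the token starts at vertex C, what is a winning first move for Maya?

Move to B.

Label each position W (a win for the player to move) or L (a loss). A position with no legal move is L; any other position is W exactly when some move reaches an L, and L when every move reaches a W.
Every edge goes from a vertex to one that appears earlier in the order H, F, A, B, D, G, C, E, so processing vertices in that order labels each vertex after all of its successors.
H: no outgoing edge → L
F: no outgoing edge → L
A: reaches L-position H → W
B: only reaches A(W), which is W → L
D: reaches L-position F → W
G: reaches L-position F → W
C: reaches L-position B → W
E: only reaches C(W), which is W → L
From C, the L positions reachable in one move are: B, F. Any move reaching one of these is winning.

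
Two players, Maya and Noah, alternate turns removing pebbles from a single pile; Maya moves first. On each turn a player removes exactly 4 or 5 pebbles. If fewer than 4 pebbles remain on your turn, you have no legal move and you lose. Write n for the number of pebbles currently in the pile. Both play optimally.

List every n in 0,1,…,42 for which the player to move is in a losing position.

Classify positions by backward induction: terminal positions (no move available) are L. From any other position, the mover wins iff some move reaches an L.
n=0: no move → L
n=1: no move → L
n=2: no move → L
n=3: no move → L
n=4: →0(L), so W
n=5: →1(L), so W
n=6: →2(L), so W
n=7: →3(L), so W
n=8: →3(L), so W
n=9: →5(W), 4(W) — all W, so L
n=10: →6(W), 5(W) — all W, so L
n=11: →7(W), 6(W) — all W, so L
n=12: →8(W), 7(W) — all W, so L
n=13: →9(L), so W
n=14: →10(L), so W
n=15: →11(L), so W
n=16: →12(L), so W
n=17: →12(L), so W
n=18: →14(W), 13(W) — all W, so L
n=19: →15(W), 14(W) — all W, so L
n=20: →16(W), 15(W) — all W, so L
n=21: →17(W), 16(W) — all W, so L
n=22: →18(L), so W
n=23: →19(L), so W
n=24: →20(L), so W
n=25: →21(L), so W
n=26: →21(L), so W
n=27: →23(W), 22(W) — all W, so L
n=28: →24(W), 23(W) — all W, so L
n=29: →25(W), 24(W) — all W, so L
n=30: →26(W), 25(W) — all W, so L
n=31: →27(L), so W
n=32: →28(L), so W
n=33: →29(L), so W
n=34: →30(L), so W
n=35: →30(L), so W
n=36: →32(W), 31(W) — all W, so L
n=37: →33(W), 32(W) — all W, so L
n=38: →34(W), 33(W) — all W, so L
n=39: →35(W), 34(W) — all W, so L
n=40: →36(L), so W
n=41: →37(L), so W
n=42: →38(L), so W
Reading off the rows marked L gives the requested list; there are 20 such values of n.

0, 1, 2, 3, 9, 10, 11, 12, 18, 19, 20, 21, 27, 28, 29, 30, 36, 37, 38, 39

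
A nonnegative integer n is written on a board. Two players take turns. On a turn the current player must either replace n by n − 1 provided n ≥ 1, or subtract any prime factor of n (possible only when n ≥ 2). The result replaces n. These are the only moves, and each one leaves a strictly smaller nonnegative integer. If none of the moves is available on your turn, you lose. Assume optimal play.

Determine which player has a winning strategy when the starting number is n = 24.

Positions with no move are L. A position that does have a move is losing for the player to move precisely when every available move leads to a winning position for the opponent. Fill in the labels:
n=0: no move → L
n=1: can move to 0, which is L ⇒ W
n=2: can move to 0, which is L ⇒ W
n=3: can move to 0, which is L ⇒ W
n=4: moves to 2(W), 3(W); every one is W ⇒ L
n=5: can move to 0, which is L ⇒ W
n=6: can move to 4, which is L ⇒ W
n=7: can move to 0, which is L ⇒ W
n=8: moves to 6(W), 7(W); every one is W ⇒ L
n=9: can move to 8, which is L ⇒ W
n=10: can move to 8, which is L ⇒ W
n=11: can move to 0, which is L ⇒ W
n=12: moves to 9(W), 10(W), 11(W); every one is W ⇒ L
n=13: can move to 0, which is L ⇒ W
n=14: can move to 12, which is L ⇒ W
n=15: can move to 12, which is L ⇒ W
n=16: moves to 14(W), 15(W); every one is W ⇒ L
n=17: can move to 0, which is L ⇒ W
n=18: can move to 16, which is L ⇒ W
n=19: can move to 0, which is L ⇒ W
n=20: moves to 15(W), 18(W), 19(W); every one is W ⇒ L
n=21: can move to 20, which is L ⇒ W
n=22: can move to 20, which is L ⇒ W
n=23: can move to 0, which is L ⇒ W
n=24: moves to 21(W), 22(W), 23(W); every one is W ⇒ L
The starting position 24 is L: whatever the player to move does, the opponent receives a W position.

The second player wins.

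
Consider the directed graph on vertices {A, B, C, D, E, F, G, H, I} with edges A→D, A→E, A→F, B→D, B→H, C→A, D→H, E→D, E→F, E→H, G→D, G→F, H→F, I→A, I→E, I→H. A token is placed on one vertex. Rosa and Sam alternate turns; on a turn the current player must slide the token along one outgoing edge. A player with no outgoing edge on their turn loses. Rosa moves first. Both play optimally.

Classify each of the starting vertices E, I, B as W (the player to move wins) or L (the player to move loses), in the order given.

E: W, I: L, B: W

Work bottom-up. With no move the player to move loses. Otherwise the position is W if at least one move leads to an L position for the opponent, and L if every move leads to a W.
Every edge goes from a vertex to one that appears earlier in the order F, H, D, E, A, G, I, B, C, so processing vertices in that order labels each vertex after all of its successors.
F: no outgoing edge → L
H: W (go to F, an L position)
D: L (sole option H(W) is W)
E: W (go to D, an L position)
A: W (go to D, an L position)
G: W (go to D, an L position)
I: L (options A(W), E(W), H(W) are all W)
B: W (go to D, an L position)
C: L (sole option A(W) is W)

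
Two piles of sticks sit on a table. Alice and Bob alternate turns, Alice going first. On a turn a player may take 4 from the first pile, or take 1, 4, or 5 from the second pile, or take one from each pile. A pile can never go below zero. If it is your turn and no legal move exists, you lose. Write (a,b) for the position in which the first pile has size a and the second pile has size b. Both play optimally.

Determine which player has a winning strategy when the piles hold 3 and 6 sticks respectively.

Alice wins.

Build the W/L table. Terminal = L. A non-terminal position is W if it has a move to some L; otherwise it is L.
No move ever increases a pile, so every position that can arise here has a ≤ 3 and b ≤ 6; it is enough to label the cells with 0 ≤ a ≤ 3 and 0 ≤ b ≤ 6.
Every move lowers a or b (never raises either), so fill the grid row by row in increasing a, and left to right within a row: each cell's successors are then already labelled.
      b=0  b=1  b=2  b=3  b=4  b=5  b=6
a=0:    L    W    L    W    W    W    W
a=1:    L    W    L    W    W    W    W
a=2:    L    W    L    W    W    W    W
a=3:    L    W    L    W    W    W    W
Cells with no legal move (terminal, hence L): (0,0), (1,0), (2,0), (3,0).
The remaining L cells, each justified by listing all of its moves:
(0,2): L (sole option (0,1)(W) is W)
(1,2): L (options (1,1)(W), (0,1)(W) are all W)
(2,2): L (options (2,1)(W), (1,1)(W) are all W)
(3,2): L (options (3,1)(W), (2,1)(W) are all W)
Every other cell has at least one move into one of the L cells above, so it is W.
The starting position (3,6) is W: Alice should move to (3,2), handing over an L position.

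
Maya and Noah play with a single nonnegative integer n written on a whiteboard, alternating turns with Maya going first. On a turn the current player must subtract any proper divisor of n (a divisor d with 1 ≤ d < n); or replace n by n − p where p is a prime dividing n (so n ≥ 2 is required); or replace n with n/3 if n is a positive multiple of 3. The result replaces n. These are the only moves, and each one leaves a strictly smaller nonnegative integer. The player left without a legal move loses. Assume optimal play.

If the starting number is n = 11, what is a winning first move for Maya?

Move to 0.

Build the W/L table. Terminal = L. A non-terminal position is W if it has a move to some L; otherwise it is L.
n=0: no move → L
n=1: no move → L
n=2: reaches L-position 0 → W
n=3: reaches L-position 0 → W
n=4: only reaches 2(W), 3(W), all W → L
n=5: reaches L-position 0 → W
n=6: reaches L-position 4 → W
n=7: reaches L-position 0 → W
n=8: reaches L-position 4 → W
n=9: only reaches 3(W), 6(W), 8(W), all W → L
n=10: reaches L-position 9 → W
n=11: reaches L-position 0 → W
From 11, the L positions reachable in one move are: 0.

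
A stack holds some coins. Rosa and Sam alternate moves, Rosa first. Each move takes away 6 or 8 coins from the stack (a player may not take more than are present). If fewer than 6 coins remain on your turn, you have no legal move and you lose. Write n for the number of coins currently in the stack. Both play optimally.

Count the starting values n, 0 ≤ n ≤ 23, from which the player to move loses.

Classify positions by backward induction: terminal positions (no move available) are L. From any other position, the mover wins iff some move reaches an L.
n=0: no move → L
n=1: no move → L
n=2: no move → L
n=3: no move → L
n=4: no move → L
n=5: no move → L
n=6: reaches L-position 0 → W
n=7: reaches L-position 1 → W
n=8: reaches L-position 2 → W
n=9: reaches L-position 3 → W
n=10: reaches L-position 4 → W
n=11: reaches L-position 5 → W
n=12: reaches L-position 4 → W
n=13: reaches L-position 5 → W
n=14: only reaches 8(W), 6(W), all W → L
n=15: only reaches 9(W), 7(W), all W → L
n=16: only reaches 10(W), 8(W), all W → L
n=17: only reaches 11(W), 9(W), all W → L
n=18: only reaches 12(W), 10(W), all W → L
n=19: only reaches 13(W), 11(W), all W → L
n=20: reaches L-position 14 → W
n=21: reaches L-position 15 → W
n=22: reaches L-position 16 → W
n=23: reaches L-position 17 → W
L entries with 0 ≤ n ≤ 23: n = 0, 1, 2, 3, 4, 5, 14, 15, 16, 17, 18, 19; that makes 12.

12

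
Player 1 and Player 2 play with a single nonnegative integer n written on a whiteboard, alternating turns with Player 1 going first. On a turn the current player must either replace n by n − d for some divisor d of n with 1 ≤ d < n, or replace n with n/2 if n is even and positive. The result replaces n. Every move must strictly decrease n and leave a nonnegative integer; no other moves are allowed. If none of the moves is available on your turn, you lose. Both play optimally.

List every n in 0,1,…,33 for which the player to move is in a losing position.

0, 1, 3, 5, 7, 9, 11, 13, 15, 17, 19, 21, 23, 25, 27, 29, 31, 33

Compute win/loss labels from the base case upward. A position with no move is L. Any other position is W if it can reach an L in one move, else L.
n=0: no move → L
n=1: no move → L
n=2: →1(L), so W
n=3: →2(W) only, which is W, so L
n=4: →3(L), so W
n=5: →4(W) only, which is W, so L
n=6: →3(L), so W
n=7: →6(W) only, which is W, so L
n=8: →7(L), so W
n=9: →6(W), 8(W) — all W, so L
n=10: →5(L), so W
n=11: →10(W) only, which is W, so L
n=12: →9(L), so W
n=13: →12(W) only, which is W, so L
n=14: →7(L), so W
n=15: →10(W), 12(W), 14(W) — all W, so L
n=16: →15(L), so W
n=17: →16(W) only, which is W, so L
n=18: →9(L), so W
n=19: →18(W) only, which is W, so L
n=20: →15(L), so W
n=21: →14(W), 18(W), 20(W) — all W, so L
n=22: →11(L), so W
n=23: →22(W) only, which is W, so L
n=24: →21(L), so W
n=25: →20(W), 24(W) — all W, so L
n=26: →13(L), so W
n=27: →18(W), 24(W), 26(W) — all W, so L
n=28: →21(L), so W
n=29: →28(W) only, which is W, so L
n=30: →15(L), so W
n=31: →30(W) only, which is W, so L
n=32: →31(L), so W
n=33: →22(W), 30(W), 32(W) — all W, so L
The losing starting values of n are exactly the entries labelled L in this table (18 of them).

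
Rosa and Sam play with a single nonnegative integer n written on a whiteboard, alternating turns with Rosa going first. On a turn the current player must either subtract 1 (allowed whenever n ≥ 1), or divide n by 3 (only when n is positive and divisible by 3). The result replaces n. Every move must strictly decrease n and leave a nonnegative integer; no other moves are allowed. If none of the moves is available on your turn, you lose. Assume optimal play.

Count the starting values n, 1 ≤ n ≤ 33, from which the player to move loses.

Label each position W (a win for the player to move) or L (a loss). A position with no legal move is L; any other position is W exactly when some move reaches an L, and L when every move reaches a W.
n=0: no move → L
n=1: reaches L-position 0 → W
n=2: only reaches 1(W), which is W → L
n=3: reaches L-position 2 → W
n=4: only reaches 3(W), which is W → L
n=5: reaches L-position 4 → W
n=6: reaches L-position 2 → W
n=7: only reaches 6(W), which is W → L
n=8: reaches L-position 7 → W
n=9: only reaches 3(W), 8(W), all W → L
n=10: reaches L-position 9 → W
n=11: only reaches 10(W), which is W → L
n=12: reaches L-position 4 → W
n=13: only reaches 12(W), which is W → L
n=14: reaches L-position 13 → W
n=15: only reaches 5(W), 14(W), all W → L
n=16: reaches L-position 15 → W
n=17: only reaches 16(W), which is W → L
n=18: reaches L-position 17 → W
n=19: only reaches 18(W), which is W → L
n=20: reaches L-position 19 → W
n=21: reaches L-position 7 → W
n=22: only reaches 21(W), which is W → L
n=23: reaches L-position 22 → W
n=24: only reaches 8(W), 23(W), all W → L
n=25: reaches L-position 24 → W
n=26: only reaches 25(W), which is W → L
n=27: reaches L-position 9 → W
n=28: only reaches 27(W), which is W → L
n=29: reaches L-position 28 → W
n=30: only reaches 10(W), 29(W), all W → L
n=31: reaches L-position 30 → W
n=32: only reaches 31(W), which is W → L
n=33: reaches L-position 11 → W
L entries with 1 ≤ n ≤ 33 (n=0 is outside the asked range and is not counted): n = 2, 4, 7, 9, 11, 13, 15, 17, 19, 22, 24, 26, 28, 30, 32; that makes 15.

15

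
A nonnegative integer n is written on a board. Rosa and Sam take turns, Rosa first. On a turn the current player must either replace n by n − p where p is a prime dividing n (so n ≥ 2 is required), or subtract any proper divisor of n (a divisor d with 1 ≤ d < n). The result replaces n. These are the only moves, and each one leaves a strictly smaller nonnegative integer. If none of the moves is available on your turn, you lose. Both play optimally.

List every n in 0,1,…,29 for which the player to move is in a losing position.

Classify positions by backward induction: terminal positions (no move available) are L. From any other position, the mover wins iff some move reaches an L.
n=0: no move → L
n=1: no move → L
n=2: can move to 0, which is L ⇒ W
n=3: can move to 0, which is L ⇒ W
n=4: moves to 2(W), 3(W); every one is W ⇒ L
n=5: can move to 0, which is L ⇒ W
n=6: can move to 4, which is L ⇒ W
n=7: can move to 0, which is L ⇒ W
n=8: can move to 4, which is L ⇒ W
n=9: moves to 6(W), 8(W); every one is W ⇒ L
n=10: can move to 9, which is L ⇒ W
n=11: can move to 0, which is L ⇒ W
n=12: can move to 9, which is L ⇒ W
n=13: can move to 0, which is L ⇒ W
n=14: moves to 7(W), 12(W), 13(W); every one is W ⇒ L
n=15: can move to 14, which is L ⇒ W
n=16: can move to 14, which is L ⇒ W
n=17: can move to 0, which is L ⇒ W
n=18: can move to 9, which is L ⇒ W
n=19: can move to 0, which is L ⇒ W
n=20: moves to 10(W), 15(W), 16(W), 18(W), 19(W); every one is W ⇒ L
n=21: can move to 14, which is L ⇒ W
n=22: can move to 20, which is L ⇒ W
n=23: can move to 0, which is L ⇒ W
n=24: can move to 20, which is L ⇒ W
n=25: can move to 20, which is L ⇒ W
n=26: moves to 13(W), 24(W), 25(W); every one is W ⇒ L
n=27: can move to 26, which is L ⇒ W
n=28: can move to 14, which is L ⇒ W
n=29: can move to 0, which is L ⇒ W
Reading off the rows marked L gives the requested list; there are 7 such values of n.

0, 1, 4, 9, 14, 20, 26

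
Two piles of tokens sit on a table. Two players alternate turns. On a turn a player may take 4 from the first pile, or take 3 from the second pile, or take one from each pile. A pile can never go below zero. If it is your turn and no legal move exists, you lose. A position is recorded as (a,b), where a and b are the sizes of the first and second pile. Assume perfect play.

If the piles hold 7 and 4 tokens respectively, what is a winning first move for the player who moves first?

Compute win/loss labels from the base case upward. A position with no move is L. Any other position is W if it can reach an L in one move, else L.
No move ever increases a pile, so every position that can arise here has a ≤ 7 and b ≤ 4; it is enough to label the cells with 0 ≤ a ≤ 7 and 0 ≤ b ≤ 4.
Every move lowers a or b (never raises either), so fill the grid row by row in increasing a, and left to right within a row: each cell's successors are then already labelled.
      b=0  b=1  b=2  b=3  b=4
a=0:    L    L    L    W    W
a=1:    L    W    W    W    L
a=2:    L    W    L    W    L
a=3:    L    W    L    W    L
a=4:    W    W    W    W    L
a=5:    W    L    L    L    W
a=6:    W    L    W    W    W
a=7:    W    L    W    L    W
Cells with no legal move (terminal, hence L): (0,0), (0,1), (0,2), (1,0), (2,0), (3,0).
The remaining L cells, each justified by listing all of its moves:
(1,4): moves to (1,1)(W), (0,3)(W); every one is W ⇒ L
(2,2): the only move is to (1,1)(W), a W ⇒ L
(2,4): moves to (2,1)(W), (1,3)(W); every one is W ⇒ L
(3,2): the only move is to (2,1)(W), a W ⇒ L
(3,4): moves to (3,1)(W), (2,3)(W); every one is W ⇒ L
(4,4): moves to (0,4)(W), (4,1)(W), (3,3)(W); every one is W ⇒ L
(5,1): moves to (1,1)(W), (4,0)(W); every one is W ⇒ L
(5,2): moves to (1,2)(W), (4,1)(W); every one is W ⇒ L
(5,3): moves to (1,3)(W), (5,0)(W), (4,2)(W); every one is W ⇒ L
(6,1): moves to (2,1)(W), (5,0)(W); every one is W ⇒ L
(7,1): moves to (3,1)(W), (6,0)(W); every one is W ⇒ L
(7,3): moves to (3,3)(W), (7,0)(W), (6,2)(W); every one is W ⇒ L
Every other cell has at least one move into one of the L cells above, so it is W.
From (7,4), the L positions reachable in one move are: (3,4), (7,1). Any move reaching one of these is winning.

Move to (3,4).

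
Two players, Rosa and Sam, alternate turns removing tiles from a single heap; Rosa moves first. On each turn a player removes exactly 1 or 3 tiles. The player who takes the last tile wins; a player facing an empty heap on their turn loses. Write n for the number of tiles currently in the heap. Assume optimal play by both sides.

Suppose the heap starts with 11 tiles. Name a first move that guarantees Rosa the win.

Remove 1, leaving 10.

Use the standard recursion: the mover loses at a terminal position; elsewhere, the mover wins exactly when some move hands the opponent an L position.
n=0: no move → L
n=1: →0(L), so W
n=2: →1(W) only, which is W, so L
n=3: →2(L), so W
n=4: →3(W), 1(W) — all W, so L
n=5: →4(L), so W
n=6: →5(W), 3(W) — all W, so L
n=7: →6(L), so W
n=8: →7(W), 5(W) — all W, so L
n=9: →8(L), so W
n=10: →9(W), 7(W) — all W, so L
n=11: →10(L), so W
From 11, the L positions reachable in one move are: 10, 8. Any move reaching one of these is winning.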